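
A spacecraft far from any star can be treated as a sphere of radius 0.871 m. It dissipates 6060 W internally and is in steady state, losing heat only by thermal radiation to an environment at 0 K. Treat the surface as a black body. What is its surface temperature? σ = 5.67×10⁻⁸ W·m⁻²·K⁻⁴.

T ≈ 325 K

Steady state: internal power = radiated power, P = εσA T⁴.
Radiating area A = 4πr² = 9.533 m².
T⁴ = P/(εσA) = 6060/(1.0·5.67×10⁻⁸·9.533) = 1.121×10¹⁰ K⁴.
T = (1.121×10¹⁰)^(1/4).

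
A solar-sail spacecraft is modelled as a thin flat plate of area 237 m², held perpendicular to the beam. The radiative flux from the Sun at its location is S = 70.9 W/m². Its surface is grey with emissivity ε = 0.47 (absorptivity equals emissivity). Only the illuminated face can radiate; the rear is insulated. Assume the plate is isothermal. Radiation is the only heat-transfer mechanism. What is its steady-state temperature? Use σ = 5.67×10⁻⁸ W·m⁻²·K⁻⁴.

T ≈ 188 K

At equilibrium, absorbed power = emitted power.
Absorbing cross-section = A = 237.0 m²; emitting surface = A = 237.0 m² (ratio 1).
εS·A_cross = εσ·A_surf·T⁴  ⇒  T⁴ = S/(1σ)   (ε cancels).
T⁴ = 70.9/(1·5.67×10⁻⁸) = 1.250×10⁹ K⁴.
T = (1.250×10⁹)^(1/4).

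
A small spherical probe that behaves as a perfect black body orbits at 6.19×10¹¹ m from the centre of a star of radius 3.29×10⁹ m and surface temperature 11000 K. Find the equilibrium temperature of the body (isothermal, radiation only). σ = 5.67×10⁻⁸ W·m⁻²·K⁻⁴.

T ≈ 567 K

The star's surface emits σT_*⁴; at distance d the flux is S = σT_*⁴(R_*/d)².
S = 5.67×10⁻⁸·(11000)⁴·(3.29×10⁹/6.19×10¹¹)² = 23450 W/m².
For an isothermal sphere T⁴ = (1−a)S/(4σ) = 1.034×10¹¹ K⁴.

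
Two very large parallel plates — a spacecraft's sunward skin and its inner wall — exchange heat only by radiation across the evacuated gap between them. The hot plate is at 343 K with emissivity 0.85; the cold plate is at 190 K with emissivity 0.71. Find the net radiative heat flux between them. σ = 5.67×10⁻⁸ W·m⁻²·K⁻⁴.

q ≈ 449 W/m²

For two infinite grey parallel plates, q = σ(T₁⁴ − T₂⁴)/(1/ε₁ + 1/ε₂ − 1).
T₁⁴ − T₂⁴ = 1.384×10¹⁰ − 1.303×10⁹ = 1.254×10¹⁰ K⁴.
1/ε₁ + 1/ε₂ − 1 = 1.176 + 1.408 − 1 = 1.585.
q = 5.67×10⁻⁸ × 1.254×10¹⁰ / 1.585.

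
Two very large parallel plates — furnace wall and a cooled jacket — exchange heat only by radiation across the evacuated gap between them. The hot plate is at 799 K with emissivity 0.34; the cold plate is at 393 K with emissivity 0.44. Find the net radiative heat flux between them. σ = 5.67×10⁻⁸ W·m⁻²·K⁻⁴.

q ≈ 5160 W/m²

For two infinite grey parallel plates, q = σ(T₁⁴ − T₂⁴)/(1/ε₁ + 1/ε₂ − 1).
T₁⁴ − T₂⁴ = 4.076×10¹¹ − 2.385×10¹⁰ = 3.837×10¹¹ K⁴.
1/ε₁ + 1/ε₂ − 1 = 2.941 + 2.273 − 1 = 4.214.
q = 5.67×10⁻⁸ × 3.837×10¹¹ / 4.214.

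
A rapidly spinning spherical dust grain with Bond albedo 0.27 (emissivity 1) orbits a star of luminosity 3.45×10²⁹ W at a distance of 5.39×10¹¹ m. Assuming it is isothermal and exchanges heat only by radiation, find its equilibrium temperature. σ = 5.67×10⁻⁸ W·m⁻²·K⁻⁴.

T ≈ 743 K

First find the stellar flux at distance d: S = L/(4πd²) = 3.45×10²⁹/(4π·(5.39×10¹¹)²) = 94500 W/m².
For an isothermal sphere, absorbed (1−a)S·πr² = emitted σ·4πr²·T⁴, so T⁴ = (1−a)S/(4σ).
T⁴ = 0.730·94500/(4·5.67×10⁻⁸) = 3.042×10¹¹ K⁴.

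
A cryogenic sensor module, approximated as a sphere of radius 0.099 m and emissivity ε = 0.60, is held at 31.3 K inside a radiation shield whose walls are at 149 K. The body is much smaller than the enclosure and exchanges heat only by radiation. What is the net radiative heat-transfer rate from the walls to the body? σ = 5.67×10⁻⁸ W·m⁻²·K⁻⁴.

P_net ≈ 2.06 W

For a small grey body in a large enclosure: P_net = εσA(T_body⁴ − T_wall⁴).
A = 4πr² = 0.1232 m²; T_body⁴ − T_wall⁴ = 9.598×10⁵ − 4.929×10⁸ = -4.919×10⁸ K⁴.
|P_net| = 0.60·5.67×10⁻⁸·0.1232·4.919×10⁸.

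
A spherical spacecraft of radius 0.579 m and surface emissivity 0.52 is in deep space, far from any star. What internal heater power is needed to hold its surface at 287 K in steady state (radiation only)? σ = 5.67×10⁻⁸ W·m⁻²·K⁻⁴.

P ≈ 843 W

P = εσ·4πr²·T⁴.
4πr² = 4.213 m²; T⁴ = 6.785×10⁹ K⁴.
P = 0.52·5.67×10⁻⁸·4.213·6.785×10⁹.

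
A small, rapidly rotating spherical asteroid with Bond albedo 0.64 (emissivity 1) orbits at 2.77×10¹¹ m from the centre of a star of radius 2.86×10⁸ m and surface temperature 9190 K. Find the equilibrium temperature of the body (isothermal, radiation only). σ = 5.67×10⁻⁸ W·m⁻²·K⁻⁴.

T ≈ 162 K

The star's surface emits σT_*⁴; at distance d the flux is S = σT_*⁴(R_*/d)².
S = 5.67×10⁻⁸·(9190)⁴·(2.86×10⁸/2.77×10¹¹)² = 431.1 W/m².
For an isothermal sphere T⁴ = (1−a)S/(4σ) = 6.843×10⁸ K⁴.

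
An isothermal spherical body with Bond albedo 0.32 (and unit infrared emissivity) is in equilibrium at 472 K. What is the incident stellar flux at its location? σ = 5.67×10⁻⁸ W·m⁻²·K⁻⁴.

S ≈ 16600 W/m²

(1−a)S·πr² = σ·4πr²·T⁴ ⇒ S = 4σT⁴/(1−a).
S = 4·5.67×10⁻⁸·4.963×10¹⁰/0.680.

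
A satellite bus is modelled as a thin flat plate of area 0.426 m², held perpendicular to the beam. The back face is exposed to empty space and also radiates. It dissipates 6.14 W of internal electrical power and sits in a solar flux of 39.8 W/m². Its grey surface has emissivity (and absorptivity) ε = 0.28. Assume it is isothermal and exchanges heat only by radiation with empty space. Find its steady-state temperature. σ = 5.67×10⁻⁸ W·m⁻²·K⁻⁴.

At steady state, absorbed solar power + internal power = radiated power.
Absorbed: α·S·A_cross = 0.28·39.8·0.4260 = 4.747 W (cross-section A).
Total input = 4.747 + 6.14 = 10.89 W.
Radiated: εσ·A_surf·T⁴ with A_surf = 2A = 0.8520 m².
T⁴ = 10.89/(0.28·5.67×10⁻⁸·0.8520) = 8.049×10⁸ K⁴.

T ≈ 168 K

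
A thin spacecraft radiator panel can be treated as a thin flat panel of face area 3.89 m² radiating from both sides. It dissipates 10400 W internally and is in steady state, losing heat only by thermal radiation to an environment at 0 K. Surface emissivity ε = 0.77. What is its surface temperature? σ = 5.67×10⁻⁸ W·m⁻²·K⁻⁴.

Steady state: internal power = radiated power, P = εσA T⁴.
Radiating area A = 2·3.89 = 7.780 m².
T⁴ = P/(εσA) = 10400/(0.77·5.67×10⁻⁸·7.780) = 3.062×10¹⁰ K⁴.
T = (3.062×10¹⁰)^(1/4).

T ≈ 418 K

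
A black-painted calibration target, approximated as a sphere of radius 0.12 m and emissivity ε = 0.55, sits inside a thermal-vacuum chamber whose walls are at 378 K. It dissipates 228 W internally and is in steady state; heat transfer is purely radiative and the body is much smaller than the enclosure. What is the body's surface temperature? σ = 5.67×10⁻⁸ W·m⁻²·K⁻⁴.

For a small grey body in a large enclosure, net radiated power = εσA(T⁴ − T_w⁴).
Steady state: P = εσA(T⁴ − T_w⁴) with A = 4πr² = 0.1810 m².
T⁴ = P/(εσA) + T_w⁴ = 228/(0.55·5.67×10⁻⁸·0.1810) + (378)⁴
    = 4.040×10¹⁰ + 2.042×10¹⁰ = 6.082×10¹⁰ K⁴.

T ≈ 497 K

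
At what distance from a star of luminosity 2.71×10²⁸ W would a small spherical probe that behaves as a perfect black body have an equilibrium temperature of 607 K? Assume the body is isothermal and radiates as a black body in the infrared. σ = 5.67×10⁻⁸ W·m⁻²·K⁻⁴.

For an isothermal black-emitting sphere, (1−a)S·πr² = σ·4πr²·T⁴ ⇒ S = 4σT⁴/(1−a).
S = 4·5.67×10⁻⁸·(607)⁴/1.00 = 30790 W/m².
Flux falls as S = L/(4πd²), so d = √(L/(4πS)) = √(2.71×10²⁸/(4π·30790)).

d ≈ 2.65×10¹¹ m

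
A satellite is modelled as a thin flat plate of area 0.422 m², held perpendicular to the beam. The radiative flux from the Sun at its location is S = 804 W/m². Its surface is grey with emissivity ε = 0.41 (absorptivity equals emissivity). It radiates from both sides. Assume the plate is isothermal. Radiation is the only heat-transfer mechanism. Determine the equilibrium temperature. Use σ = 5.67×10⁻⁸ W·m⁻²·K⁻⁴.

At equilibrium, absorbed power = emitted power.
Absorbing cross-section = A = 0.4220 m²; emitting surface = 2A = 0.8440 m² (ratio 2).
εS·A_cross = εσ·A_surf·T⁴  ⇒  T⁴ = S/(2σ)   (ε cancels).
T⁴ = 804/(2·5.67×10⁻⁸) = 7.090×10⁹ K⁴.
T = (7.090×10⁹)^(1/4).

T ≈ 290 K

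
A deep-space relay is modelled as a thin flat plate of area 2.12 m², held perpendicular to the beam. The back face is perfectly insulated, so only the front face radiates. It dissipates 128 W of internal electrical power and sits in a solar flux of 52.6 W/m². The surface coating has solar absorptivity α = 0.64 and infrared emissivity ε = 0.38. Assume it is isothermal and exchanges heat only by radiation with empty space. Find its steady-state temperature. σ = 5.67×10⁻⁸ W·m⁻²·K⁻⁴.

T ≈ 257 K

At steady state, absorbed solar power + internal power = radiated power.
Absorbed: α·S·A_cross = 0.64·52.6·2.120 = 71.37 W (cross-section A).
Total input = 71.37 + 128 = 199.4 W.
Radiated: εσ·A_surf·T⁴ with A_surf = A = 2.120 m².
T⁴ = 199.4/(0.38·5.67×10⁻⁸·2.120) = 4.365×10⁹ K⁴.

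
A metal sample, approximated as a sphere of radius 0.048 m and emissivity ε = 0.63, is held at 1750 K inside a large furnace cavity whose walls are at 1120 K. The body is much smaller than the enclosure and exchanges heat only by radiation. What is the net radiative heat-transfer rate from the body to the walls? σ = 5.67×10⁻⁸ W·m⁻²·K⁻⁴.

P_net ≈ 8070 W

For a small grey body in a large enclosure: P_net = εσA(T_body⁴ − T_wall⁴).
A = 4πr² = 0.02895 m²; T_body⁴ − T_wall⁴ = 9.379×10¹² − 1.574×10¹² = 7.805×10¹² K⁴.
|P_net| = 0.63·5.67×10⁻⁸·0.02895·7.805×10¹².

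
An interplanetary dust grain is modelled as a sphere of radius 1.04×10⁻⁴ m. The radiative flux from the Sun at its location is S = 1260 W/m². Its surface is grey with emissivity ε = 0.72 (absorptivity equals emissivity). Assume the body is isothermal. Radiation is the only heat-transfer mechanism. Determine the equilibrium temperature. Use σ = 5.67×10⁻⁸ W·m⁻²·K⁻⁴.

T ≈ 273 K

At equilibrium, absorbed power = emitted power.
Absorbing cross-section = πr² = 3.398×10⁻⁸ m²; emitting surface = 4πr² = 1.359×10⁻⁷ m² (ratio 4).
εS·A_cross = εσ·A_surf·T⁴  ⇒  T⁴ = S/(4σ)   (ε cancels).
T⁴ = 1260/(4·5.67×10⁻⁸) = 5.556×10⁹ K⁴.
T = (5.556×10⁹)^(1/4).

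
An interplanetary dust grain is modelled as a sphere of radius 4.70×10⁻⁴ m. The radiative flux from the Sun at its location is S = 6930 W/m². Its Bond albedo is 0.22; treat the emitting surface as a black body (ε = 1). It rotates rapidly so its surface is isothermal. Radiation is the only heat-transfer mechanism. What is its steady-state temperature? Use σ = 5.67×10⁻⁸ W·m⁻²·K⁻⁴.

T ≈ 393 K

At equilibrium, absorbed power = emitted power.
Absorbing cross-section = πr² = 6.940×10⁻⁷ m²; emitting surface = 4πr² = 2.776×10⁻⁶ m² (ratio 4).
(1−a)S·A_cross = εσ·A_surf·T⁴  ⇒  T⁴ = (1−a)S/(4σ).
T⁴ = 0.780·6930/(4·5.67×10⁻⁸) = 2.383×10¹⁰ K⁴.
T = (2.383×10¹⁰)^(1/4).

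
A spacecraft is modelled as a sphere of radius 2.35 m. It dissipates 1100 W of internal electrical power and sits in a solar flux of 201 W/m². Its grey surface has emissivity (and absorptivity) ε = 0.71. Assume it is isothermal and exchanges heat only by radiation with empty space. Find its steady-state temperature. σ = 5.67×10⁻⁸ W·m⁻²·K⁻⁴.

T ≈ 189 K

At steady state, absorbed solar power + internal power = radiated power.
Absorbed: α·S·A_cross = 0.71·201·17.35 = 2476 W (cross-section πr²).
Total input = 2476 + 1100 = 3576 W.
Radiated: εσ·A_surf·T⁴ with A_surf = 4πr² = 69.40 m².
T⁴ = 3576/(0.71·5.67×10⁻⁸·69.40) = 1.280×10⁹ K⁴.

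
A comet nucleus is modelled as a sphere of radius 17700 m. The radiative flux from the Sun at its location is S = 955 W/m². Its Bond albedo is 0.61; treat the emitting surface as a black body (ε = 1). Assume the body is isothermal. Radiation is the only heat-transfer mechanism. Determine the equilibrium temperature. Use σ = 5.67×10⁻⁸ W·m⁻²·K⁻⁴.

T ≈ 201 K

At equilibrium, absorbed power = emitted power.
Absorbing cross-section = πr² = 9.842×10⁸ m²; emitting surface = 4πr² = 3.937×10⁹ m² (ratio 4).
(1−a)S·A_cross = εσ·A_surf·T⁴  ⇒  T⁴ = (1−a)S/(4σ).
T⁴ = 0.390·955/(4·5.67×10⁻⁸) = 1.642×10⁹ K⁴.
T = (1.642×10⁹)^(1/4).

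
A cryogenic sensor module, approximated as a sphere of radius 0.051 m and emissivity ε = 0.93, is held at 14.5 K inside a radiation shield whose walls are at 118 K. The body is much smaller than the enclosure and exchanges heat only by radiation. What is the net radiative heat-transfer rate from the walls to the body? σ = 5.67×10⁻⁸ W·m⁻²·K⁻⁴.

For a small grey body in a large enclosure: P_net = εσA(T_body⁴ − T_wall⁴).
A = 4πr² = 0.03269 m²; T_body⁴ − T_wall⁴ = 44210 − 1.939×10⁸ = -1.938×10⁸ K⁴.
|P_net| = 0.93·5.67×10⁻⁸·0.03269·1.938×10⁸.

P_net ≈ 0.334 W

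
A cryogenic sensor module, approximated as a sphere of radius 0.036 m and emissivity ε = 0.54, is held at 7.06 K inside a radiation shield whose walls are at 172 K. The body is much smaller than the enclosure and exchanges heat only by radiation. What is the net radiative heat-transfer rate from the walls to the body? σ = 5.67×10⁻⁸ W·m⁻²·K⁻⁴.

P_net ≈ 0.436 W

For a small grey body in a large enclosure: P_net = εσA(T_body⁴ − T_wall⁴).
A = 4πr² = 0.01629 m²; T_body⁴ − T_wall⁴ = 2484 − 8.752×10⁸ = -8.752×10⁸ K⁴.
|P_net| = 0.54·5.67×10⁻⁸·0.01629·8.752×10⁸.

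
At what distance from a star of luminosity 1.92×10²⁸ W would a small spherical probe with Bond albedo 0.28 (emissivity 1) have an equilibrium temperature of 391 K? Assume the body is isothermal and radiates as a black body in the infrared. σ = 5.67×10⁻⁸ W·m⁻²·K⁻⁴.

d ≈ 4.56×10¹¹ m

For an isothermal black-emitting sphere, (1−a)S·πr² = σ·4πr²·T⁴ ⇒ S = 4σT⁴/(1−a).
S = 4·5.67×10⁻⁸·(391)⁴/0.720 = 7362 W/m².
Flux falls as S = L/(4πd²), so d = √(L/(4πS)) = √(1.92×10²⁸/(4π·7362)).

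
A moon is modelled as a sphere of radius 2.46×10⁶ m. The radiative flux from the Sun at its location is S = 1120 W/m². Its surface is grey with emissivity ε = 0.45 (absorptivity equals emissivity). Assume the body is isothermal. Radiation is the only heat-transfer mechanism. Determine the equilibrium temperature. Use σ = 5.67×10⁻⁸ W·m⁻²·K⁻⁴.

T ≈ 265 K

At equilibrium, absorbed power = emitted power.
Absorbing cross-section = πr² = 1.901×10¹³ m²; emitting surface = 4πr² = 7.605×10¹³ m² (ratio 4).
εS·A_cross = εσ·A_surf·T⁴  ⇒  T⁴ = S/(4σ)   (ε cancels).
T⁴ = 1120/(4·5.67×10⁻⁸) = 4.938×10⁹ K⁴.
T = (4.938×10⁹)^(1/4).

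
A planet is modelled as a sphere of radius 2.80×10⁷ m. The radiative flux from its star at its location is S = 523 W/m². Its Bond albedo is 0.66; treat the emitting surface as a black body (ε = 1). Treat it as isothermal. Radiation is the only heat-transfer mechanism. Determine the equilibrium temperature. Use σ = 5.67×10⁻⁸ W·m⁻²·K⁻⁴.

At equilibrium, absorbed power = emitted power.
Absorbing cross-section = πr² = 2.463×10¹⁵ m²; emitting surface = 4πr² = 9.852×10¹⁵ m² (ratio 4).
(1−a)S·A_cross = εσ·A_surf·T⁴  ⇒  T⁴ = (1−a)S/(4σ).
T⁴ = 0.340·523/(4·5.67×10⁻⁸) = 7.840×10⁸ K⁴.
T = (7.840×10⁸)^(1/4).

T ≈ 167 K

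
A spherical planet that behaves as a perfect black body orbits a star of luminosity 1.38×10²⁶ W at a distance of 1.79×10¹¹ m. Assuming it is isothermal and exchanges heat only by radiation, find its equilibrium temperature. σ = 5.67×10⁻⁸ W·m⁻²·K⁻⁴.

T ≈ 197 K

First find the stellar flux at distance d: S = L/(4πd²) = 1.38×10²⁶/(4π·(1.79×10¹¹)²) = 342.7 W/m².
For an isothermal sphere, absorbed (1−a)S·πr² = emitted σ·4πr²·T⁴, so T⁴ = (1−a)S/(4σ).
T⁴ = 1.00·342.7/(4·5.67×10⁻⁸) = 1.511×10⁹ K⁴.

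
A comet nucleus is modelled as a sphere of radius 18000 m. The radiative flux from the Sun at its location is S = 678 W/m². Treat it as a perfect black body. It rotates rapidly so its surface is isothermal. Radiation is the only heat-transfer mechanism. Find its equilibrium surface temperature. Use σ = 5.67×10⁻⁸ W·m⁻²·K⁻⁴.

At equilibrium, absorbed power = emitted power.
Absorbing cross-section = πr² = 1.018×10⁹ m²; emitting surface = 4πr² = 4.072×10⁹ m² (ratio 4).
S·A_cross = εσ·A_surf·T⁴  ⇒  T⁴ = S/(4σ).
T⁴ = 1.00·678/(4·5.67×10⁻⁸) = 2.989×10⁹ K⁴.
T = (2.989×10⁹)^(1/4).

T ≈ 234 K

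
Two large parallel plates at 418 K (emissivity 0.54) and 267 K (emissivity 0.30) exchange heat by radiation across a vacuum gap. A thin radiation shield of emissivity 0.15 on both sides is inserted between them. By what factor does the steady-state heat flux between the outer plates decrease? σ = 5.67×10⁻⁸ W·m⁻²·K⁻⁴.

factor ≈ 3.95

Without shield: q₀ = σΔ(T⁴)/(1/ε₁+1/ε₂−1) with denominator 4.185.
With shield the two gaps are in series; the resistances add: (1/ε₁+1/ε_s−1)+(1/ε_s+1/ε₂−1) = 7.519+9.000 = 16.52.
Heat-flux ratio q₀/q = 16.52/4.185.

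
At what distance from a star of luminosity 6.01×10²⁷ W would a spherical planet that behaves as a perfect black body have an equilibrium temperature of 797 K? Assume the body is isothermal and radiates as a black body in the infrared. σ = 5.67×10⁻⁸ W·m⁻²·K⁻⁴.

d ≈ 7.23×10¹⁰ m

For an isothermal black-emitting sphere, (1−a)S·πr² = σ·4πr²·T⁴ ⇒ S = 4σT⁴/(1−a).
S = 4·5.67×10⁻⁸·(797)⁴/1.00 = 91510 W/m².
Flux falls as S = L/(4πd²), so d = √(L/(4πS)) = √(6.01×10²⁷/(4π·91510)).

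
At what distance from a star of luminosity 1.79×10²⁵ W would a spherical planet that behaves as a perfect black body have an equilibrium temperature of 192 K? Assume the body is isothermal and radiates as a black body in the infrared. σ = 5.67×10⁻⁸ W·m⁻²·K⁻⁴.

d ≈ 6.80×10¹⁰ m

For an isothermal black-emitting sphere, (1−a)S·πr² = σ·4πr²·T⁴ ⇒ S = 4σT⁴/(1−a).
S = 4·5.67×10⁻⁸·(192)⁴/1.00 = 308.2 W/m².
Flux falls as S = L/(4πd²), so d = √(L/(4πS)) = √(1.79×10²⁵/(4π·308.2)).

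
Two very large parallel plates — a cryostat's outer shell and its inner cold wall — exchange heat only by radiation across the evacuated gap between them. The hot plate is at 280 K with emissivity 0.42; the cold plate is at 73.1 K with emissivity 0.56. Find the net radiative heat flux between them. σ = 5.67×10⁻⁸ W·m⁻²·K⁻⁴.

q ≈ 110 W/m²

For two infinite grey parallel plates, q = σ(T₁⁴ − T₂⁴)/(1/ε₁ + 1/ε₂ − 1).
T₁⁴ − T₂⁴ = 6.147×10⁹ − 2.855×10⁷ = 6.118×10⁹ K⁴.
1/ε₁ + 1/ε₂ − 1 = 2.381 + 1.786 − 1 = 3.167.
q = 5.67×10⁻⁸ × 6.118×10⁹ / 3.167.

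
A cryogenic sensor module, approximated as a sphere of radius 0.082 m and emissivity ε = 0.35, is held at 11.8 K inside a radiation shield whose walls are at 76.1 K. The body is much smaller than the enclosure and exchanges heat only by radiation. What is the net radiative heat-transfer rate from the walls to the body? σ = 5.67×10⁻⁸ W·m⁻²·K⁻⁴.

For a small grey body in a large enclosure: P_net = εσA(T_body⁴ − T_wall⁴).
A = 4πr² = 0.08450 m²; T_body⁴ − T_wall⁴ = 19390 − 3.354×10⁷ = -3.352×10⁷ K⁴.
|P_net| = 0.35·5.67×10⁻⁸·0.08450·3.352×10⁷.

P_net ≈ 0.0562 W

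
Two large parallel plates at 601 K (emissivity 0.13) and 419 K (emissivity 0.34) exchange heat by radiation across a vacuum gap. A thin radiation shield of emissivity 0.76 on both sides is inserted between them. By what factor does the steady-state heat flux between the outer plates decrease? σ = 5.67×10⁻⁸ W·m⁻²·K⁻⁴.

Without shield: q₀ = σΔ(T⁴)/(1/ε₁+1/ε₂−1) with denominator 9.633.
With shield the two gaps are in series; the resistances add: (1/ε₁+1/ε_s−1)+(1/ε_s+1/ε₂−1) = 8.008+3.257 = 11.27.
Heat-flux ratio q₀/q = 11.27/9.633.

factor ≈ 1.17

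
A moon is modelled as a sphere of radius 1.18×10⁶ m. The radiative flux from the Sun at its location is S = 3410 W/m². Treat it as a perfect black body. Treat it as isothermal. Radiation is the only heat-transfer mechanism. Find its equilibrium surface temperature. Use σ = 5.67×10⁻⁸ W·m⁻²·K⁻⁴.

At equilibrium, absorbed power = emitted power.
Absorbing cross-section = πr² = 4.374×10¹² m²; emitting surface = 4πr² = 1.750×10¹³ m² (ratio 4).
S·A_cross = εσ·A_surf·T⁴  ⇒  T⁴ = S/(4σ).
T⁴ = 1.00·3410/(4·5.67×10⁻⁸) = 1.504×10¹⁰ K⁴.
T = (1.504×10¹⁰)^(1/4).

T ≈ 350 K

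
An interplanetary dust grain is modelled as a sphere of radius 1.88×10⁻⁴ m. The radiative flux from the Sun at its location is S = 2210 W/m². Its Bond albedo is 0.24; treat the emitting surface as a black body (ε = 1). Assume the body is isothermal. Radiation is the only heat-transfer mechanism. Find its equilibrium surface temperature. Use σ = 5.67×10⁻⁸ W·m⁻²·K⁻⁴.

T ≈ 293 K

At equilibrium, absorbed power = emitted power.
Absorbing cross-section = πr² = 1.110×10⁻⁷ m²; emitting surface = 4πr² = 4.441×10⁻⁷ m² (ratio 4).
(1−a)S·A_cross = εσ·A_surf·T⁴  ⇒  T⁴ = (1−a)S/(4σ).
T⁴ = 0.760·2210/(4·5.67×10⁻⁸) = 7.406×10⁹ K⁴.
T = (7.406×10⁹)^(1/4).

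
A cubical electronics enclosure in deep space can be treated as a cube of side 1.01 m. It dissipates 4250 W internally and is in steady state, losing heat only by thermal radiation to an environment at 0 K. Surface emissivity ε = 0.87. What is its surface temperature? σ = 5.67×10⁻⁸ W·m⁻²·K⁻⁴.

T ≈ 344 K

Steady state: internal power = radiated power, P = εσA T⁴.
Radiating area A = 6L² = 6.121 m².
T⁴ = P/(εσA) = 4250/(0.87·5.67×10⁻⁸·6.121) = 1.408×10¹⁰ K⁴.
T = (1.408×10¹⁰)^(1/4).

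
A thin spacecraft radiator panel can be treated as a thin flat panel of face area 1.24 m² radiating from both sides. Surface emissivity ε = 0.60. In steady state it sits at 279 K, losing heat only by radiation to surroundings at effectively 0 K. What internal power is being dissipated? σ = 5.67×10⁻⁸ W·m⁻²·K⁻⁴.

P ≈ 511 W

Steady state: P = εσA T⁴.
A = 2·1.24 = 2.480 m²; T⁴ = (279)⁴ = 6.059×10⁹ K⁴.
P = 0.60 × 5.67×10⁻⁸ × 2.480 × 6.059×10⁹.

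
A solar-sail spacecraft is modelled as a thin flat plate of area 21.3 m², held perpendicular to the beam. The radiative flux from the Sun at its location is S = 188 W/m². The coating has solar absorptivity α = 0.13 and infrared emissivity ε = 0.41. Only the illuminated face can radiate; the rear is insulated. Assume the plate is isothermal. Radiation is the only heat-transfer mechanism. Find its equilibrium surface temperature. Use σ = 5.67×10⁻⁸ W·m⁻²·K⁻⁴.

At equilibrium, absorbed power = emitted power.
Absorbing cross-section = A = 21.30 m²; emitting surface = A = 21.30 m² (ratio 1).
αS·A_cross = εσ·A_surf·T⁴  ⇒  T⁴ = αS/(ε·1σ).
T⁴ = 0.130·188/(0.41·1·5.67×10⁻⁸) = 1.051×10⁹ K⁴.
T = (1.051×10⁹)^(1/4).

T ≈ 180 K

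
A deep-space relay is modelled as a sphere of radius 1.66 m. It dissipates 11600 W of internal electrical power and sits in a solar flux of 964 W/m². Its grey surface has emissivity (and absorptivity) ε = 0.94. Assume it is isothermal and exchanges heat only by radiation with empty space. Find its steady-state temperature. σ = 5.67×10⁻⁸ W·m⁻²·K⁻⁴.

At steady state, absorbed solar power + internal power = radiated power.
Absorbed: α·S·A_cross = 0.94·964·8.657 = 7845 W (cross-section πr²).
Total input = 7845 + 11600 = 19440 W.
Radiated: εσ·A_surf·T⁴ with A_surf = 4πr² = 34.63 m².
T⁴ = 19440/(0.94·5.67×10⁻⁸·34.63) = 1.054×10¹⁰ K⁴.

T ≈ 320 K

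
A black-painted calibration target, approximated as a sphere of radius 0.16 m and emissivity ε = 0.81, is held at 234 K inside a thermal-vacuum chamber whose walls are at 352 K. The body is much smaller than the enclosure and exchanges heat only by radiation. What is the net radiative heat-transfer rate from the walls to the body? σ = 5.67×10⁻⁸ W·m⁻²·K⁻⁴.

For a small grey body in a large enclosure: P_net = εσA(T_body⁴ − T_wall⁴).
A = 4πr² = 0.3217 m²; T_body⁴ − T_wall⁴ = 2.998×10⁹ − 1.535×10¹⁰ = -1.235×10¹⁰ K⁴.
|P_net| = 0.81·5.67×10⁻⁸·0.3217·1.235×10¹⁰.

P_net ≈ 183 W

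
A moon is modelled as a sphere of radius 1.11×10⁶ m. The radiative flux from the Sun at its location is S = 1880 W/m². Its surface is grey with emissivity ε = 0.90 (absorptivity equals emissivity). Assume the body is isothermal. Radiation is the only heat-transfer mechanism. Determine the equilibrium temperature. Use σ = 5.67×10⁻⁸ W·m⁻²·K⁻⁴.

T ≈ 302 K

At equilibrium, absorbed power = emitted power.
Absorbing cross-section = πr² = 3.871×10¹² m²; emitting surface = 4πr² = 1.548×10¹³ m² (ratio 4).
εS·A_cross = εσ·A_surf·T⁴  ⇒  T⁴ = S/(4σ)   (ε cancels).
T⁴ = 1880/(4·5.67×10⁻⁸) = 8.289×10⁹ K⁴.
T = (8.289×10⁹)^(1/4).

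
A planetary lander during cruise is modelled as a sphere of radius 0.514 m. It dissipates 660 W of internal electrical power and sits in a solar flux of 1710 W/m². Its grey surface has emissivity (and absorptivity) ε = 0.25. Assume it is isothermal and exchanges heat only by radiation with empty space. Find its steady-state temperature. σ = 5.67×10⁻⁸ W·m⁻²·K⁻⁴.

At steady state, absorbed solar power + internal power = radiated power.
Absorbed: α·S·A_cross = 0.25·1710·0.8300 = 354.8 W (cross-section πr²).
Total input = 354.8 + 660 = 1015 W.
Radiated: εσ·A_surf·T⁴ with A_surf = 4πr² = 3.320 m².
T⁴ = 1015/(0.25·5.67×10⁻⁸·3.320) = 2.156×10¹⁰ K⁴.

T ≈ 383 K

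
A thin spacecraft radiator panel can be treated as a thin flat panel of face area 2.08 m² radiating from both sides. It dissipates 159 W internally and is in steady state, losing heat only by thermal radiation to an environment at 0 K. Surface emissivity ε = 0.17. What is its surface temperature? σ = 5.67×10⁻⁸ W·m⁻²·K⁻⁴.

Steady state: internal power = radiated power, P = εσA T⁴.
Radiating area A = 2·2.08 = 4.160 m².
T⁴ = P/(εσA) = 159/(0.17·5.67×10⁻⁸·4.160) = 3.965×10⁹ K⁴.
T = (3.965×10⁹)^(1/4).

T ≈ 251 K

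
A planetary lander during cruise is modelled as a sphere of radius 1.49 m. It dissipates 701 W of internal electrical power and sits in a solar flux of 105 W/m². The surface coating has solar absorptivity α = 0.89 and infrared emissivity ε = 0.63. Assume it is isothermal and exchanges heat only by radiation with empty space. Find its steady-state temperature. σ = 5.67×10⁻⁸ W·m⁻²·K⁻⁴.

At steady state, absorbed solar power + internal power = radiated power.
Absorbed: α·S·A_cross = 0.89·105·6.975 = 651.8 W (cross-section πr²).
Total input = 651.8 + 701 = 1353 W.
Radiated: εσ·A_surf·T⁴ with A_surf = 4πr² = 27.90 m².
T⁴ = 1353/(0.63·5.67×10⁻⁸·27.90) = 1.357×10⁹ K⁴.

T ≈ 192 K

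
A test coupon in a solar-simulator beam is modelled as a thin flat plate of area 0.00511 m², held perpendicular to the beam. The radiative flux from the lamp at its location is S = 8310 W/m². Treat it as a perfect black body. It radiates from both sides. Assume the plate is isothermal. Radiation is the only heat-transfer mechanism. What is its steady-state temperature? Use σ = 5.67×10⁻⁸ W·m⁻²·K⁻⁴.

T ≈ 520 K

At equilibrium, absorbed power = emitted power.
Absorbing cross-section = A = 0.005110 m²; emitting surface = 2A = 0.01022 m² (ratio 2).
S·A_cross = εσ·A_surf·T⁴  ⇒  T⁴ = S/(2σ).
T⁴ = 1.00·8310/(2·5.67×10⁻⁸) = 7.328×10¹⁰ K⁴.
T = (7.328×10¹⁰)^(1/4).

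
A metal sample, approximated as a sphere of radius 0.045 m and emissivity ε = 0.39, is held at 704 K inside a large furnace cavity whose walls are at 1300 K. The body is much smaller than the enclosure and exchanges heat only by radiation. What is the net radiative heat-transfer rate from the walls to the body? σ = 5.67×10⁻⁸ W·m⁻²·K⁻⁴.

For a small grey body in a large enclosure: P_net = εσA(T_body⁴ − T_wall⁴).
A = 4πr² = 0.02545 m²; T_body⁴ − T_wall⁴ = 2.456×10¹¹ − 2.856×10¹² = -2.610×10¹² K⁴.
|P_net| = 0.39·5.67×10⁻⁸·0.02545·2.610×10¹².

P_net ≈ 1470 W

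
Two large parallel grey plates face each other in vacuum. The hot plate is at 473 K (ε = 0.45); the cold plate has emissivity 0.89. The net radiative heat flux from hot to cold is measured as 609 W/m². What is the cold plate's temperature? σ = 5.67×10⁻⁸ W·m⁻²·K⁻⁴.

q = σ(T₁⁴ − T₂⁴)/(1/ε₁ + 1/ε₂ − 1); denominator = 2.346.
T₂⁴ = T₁⁴ − q·(1/ε₁+1/ε₂−1)/σ = 5.005×10¹⁰ − 609·2.346/5.67×10⁻⁸
    = 2.486×10¹⁰ K⁴.

T₂ ≈ 397 K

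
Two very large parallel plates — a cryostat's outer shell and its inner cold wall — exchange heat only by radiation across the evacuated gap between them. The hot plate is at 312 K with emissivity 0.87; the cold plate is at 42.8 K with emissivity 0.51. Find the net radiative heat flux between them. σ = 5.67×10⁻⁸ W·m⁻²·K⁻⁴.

q ≈ 255 W/m²

For two infinite grey parallel plates, q = σ(T₁⁴ − T₂⁴)/(1/ε₁ + 1/ε₂ − 1).
T₁⁴ − T₂⁴ = 9.476×10⁹ − 3.356×10⁶ = 9.472×10⁹ K⁴.
1/ε₁ + 1/ε₂ − 1 = 1.149 + 1.961 − 1 = 2.110.
q = 5.67×10⁻⁸ × 9.472×10⁹ / 2.110.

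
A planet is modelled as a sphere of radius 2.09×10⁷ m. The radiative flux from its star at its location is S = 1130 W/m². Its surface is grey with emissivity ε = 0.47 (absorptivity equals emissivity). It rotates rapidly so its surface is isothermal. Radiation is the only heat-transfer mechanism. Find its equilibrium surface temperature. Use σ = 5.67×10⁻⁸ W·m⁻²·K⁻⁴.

At equilibrium, absorbed power = emitted power.
Absorbing cross-section = πr² = 1.372×10¹⁵ m²; emitting surface = 4πr² = 5.489×10¹⁵ m² (ratio 4).
εS·A_cross = εσ·A_surf·T⁴  ⇒  T⁴ = S/(4σ)   (ε cancels).
T⁴ = 1130/(4·5.67×10⁻⁸) = 4.982×10⁹ K⁴.
T = (4.982×10⁹)^(1/4).

T ≈ 266 K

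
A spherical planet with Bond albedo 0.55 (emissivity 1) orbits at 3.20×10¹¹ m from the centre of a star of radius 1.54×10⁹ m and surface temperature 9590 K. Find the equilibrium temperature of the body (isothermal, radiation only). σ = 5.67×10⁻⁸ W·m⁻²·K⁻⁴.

The star's surface emits σT_*⁴; at distance d the flux is S = σT_*⁴(R_*/d)².
S = 5.67×10⁻⁸·(9590)⁴·(1.54×10⁹/3.20×10¹¹)² = 11110 W/m².
For an isothermal sphere T⁴ = (1−a)S/(4σ) = 2.204×10¹⁰ K⁴.

T ≈ 385 K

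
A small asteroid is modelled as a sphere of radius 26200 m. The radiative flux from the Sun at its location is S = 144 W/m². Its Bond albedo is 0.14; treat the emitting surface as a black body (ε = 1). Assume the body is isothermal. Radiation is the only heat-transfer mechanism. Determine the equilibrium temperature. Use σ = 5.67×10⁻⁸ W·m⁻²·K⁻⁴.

At equilibrium, absorbed power = emitted power.
Absorbing cross-section = πr² = 2.157×10⁹ m²; emitting surface = 4πr² = 8.626×10⁹ m² (ratio 4).
(1−a)S·A_cross = εσ·A_surf·T⁴  ⇒  T⁴ = (1−a)S/(4σ).
T⁴ = 0.860·144/(4·5.67×10⁻⁸) = 5.460×10⁸ K⁴.
T = (5.460×10⁸)^(1/4).

T ≈ 153 K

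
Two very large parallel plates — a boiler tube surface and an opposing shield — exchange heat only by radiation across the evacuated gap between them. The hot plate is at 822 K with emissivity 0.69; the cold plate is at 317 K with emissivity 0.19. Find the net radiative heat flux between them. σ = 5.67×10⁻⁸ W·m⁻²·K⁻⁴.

For two infinite grey parallel plates, q = σ(T₁⁴ − T₂⁴)/(1/ε₁ + 1/ε₂ − 1).
T₁⁴ − T₂⁴ = 4.565×10¹¹ − 1.010×10¹⁰ = 4.465×10¹¹ K⁴.
1/ε₁ + 1/ε₂ − 1 = 1.449 + 5.263 − 1 = 5.712.
q = 5.67×10⁻⁸ × 4.465×10¹¹ / 5.712.

q ≈ 4430 W/m²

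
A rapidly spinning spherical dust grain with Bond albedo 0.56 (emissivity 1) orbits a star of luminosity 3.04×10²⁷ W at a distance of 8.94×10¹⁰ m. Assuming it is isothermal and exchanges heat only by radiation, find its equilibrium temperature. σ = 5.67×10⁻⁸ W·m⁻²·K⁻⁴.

First find the stellar flux at distance d: S = L/(4πd²) = 3.04×10²⁷/(4π·(8.94×10¹⁰)²) = 30270 W/m².
For an isothermal sphere, absorbed (1−a)S·πr² = emitted σ·4πr²·T⁴, so T⁴ = (1−a)S/(4σ).
T⁴ = 0.440·30270/(4·5.67×10⁻⁸) = 5.872×10¹⁰ K⁴.

T ≈ 492 K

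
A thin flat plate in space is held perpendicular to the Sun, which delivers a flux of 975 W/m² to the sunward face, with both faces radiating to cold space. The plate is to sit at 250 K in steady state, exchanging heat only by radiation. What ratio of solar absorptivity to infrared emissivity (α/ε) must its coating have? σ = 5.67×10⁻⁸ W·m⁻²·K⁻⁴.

α/ε ≈ 0.454

Balance: αS·A = εσ·2A·T⁴ ⇒ α/ε = 2σT⁴/S.
α/ε = 2·5.67×10⁻⁸·(250)⁴/975 = 2·5.67×10⁻⁸·3.906×10⁹/975.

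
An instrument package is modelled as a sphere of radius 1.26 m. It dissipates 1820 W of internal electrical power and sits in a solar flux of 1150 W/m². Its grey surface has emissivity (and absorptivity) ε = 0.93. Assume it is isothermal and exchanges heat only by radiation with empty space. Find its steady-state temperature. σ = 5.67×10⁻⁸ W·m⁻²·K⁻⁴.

T ≈ 287 K

At steady state, absorbed solar power + internal power = radiated power.
Absorbed: α·S·A_cross = 0.93·1150·4.988 = 5334 W (cross-section πr²).
Total input = 5334 + 1820 = 7154 W.
Radiated: εσ·A_surf·T⁴ with A_surf = 4πr² = 19.95 m².
T⁴ = 7154/(0.93·5.67×10⁻⁸·19.95) = 6.801×10⁹ K⁴.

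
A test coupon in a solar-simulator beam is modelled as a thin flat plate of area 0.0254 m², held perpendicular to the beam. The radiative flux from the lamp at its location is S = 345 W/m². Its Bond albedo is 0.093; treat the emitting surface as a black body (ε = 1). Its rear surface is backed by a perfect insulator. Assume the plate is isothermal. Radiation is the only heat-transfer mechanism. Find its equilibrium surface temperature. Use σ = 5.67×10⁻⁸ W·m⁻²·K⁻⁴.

T ≈ 273 K

At equilibrium, absorbed power = emitted power.
Absorbing cross-section = A = 0.02540 m²; emitting surface = A = 0.02540 m² (ratio 1).
(1−a)S·A_cross = εσ·A_surf·T⁴  ⇒  T⁴ = (1−a)S/(1σ).
T⁴ = 0.907·345/(1·5.67×10⁻⁸) = 5.519×10⁹ K⁴.
T = (5.519×10⁹)^(1/4).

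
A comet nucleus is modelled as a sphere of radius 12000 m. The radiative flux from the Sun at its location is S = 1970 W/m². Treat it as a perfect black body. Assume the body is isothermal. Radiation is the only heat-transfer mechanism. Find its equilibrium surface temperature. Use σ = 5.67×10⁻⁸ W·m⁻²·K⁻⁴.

T ≈ 305 K

At equilibrium, absorbed power = emitted power.
Absorbing cross-section = πr² = 4.524×10⁸ m²; emitting surface = 4πr² = 1.810×10⁹ m² (ratio 4).
S·A_cross = εσ·A_surf·T⁴  ⇒  T⁴ = S/(4σ).
T⁴ = 1.00·1970/(4·5.67×10⁻⁸) = 8.686×10⁹ K⁴.
T = (8.686×10⁹)^(1/4).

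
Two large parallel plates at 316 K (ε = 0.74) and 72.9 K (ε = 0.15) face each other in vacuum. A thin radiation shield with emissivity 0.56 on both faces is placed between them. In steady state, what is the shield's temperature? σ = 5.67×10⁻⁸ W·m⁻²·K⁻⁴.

In steady state the net flux on the hot side equals that on the cold side.
σ(T₁⁴−T_s⁴)/D₁ = σ(T_s⁴−T₂⁴)/D₂, with D₁ = 1/ε₁+1/ε_s−1 = 2.137, D₂ = 1/ε_s+1/ε₂−1 = 7.452.
Solve for T_s⁴: T_s⁴ = (D₂·T₁⁴ + D₁·T₂⁴)/(D₁+D₂) = 7.755×10⁹ K⁴.

T_s ≈ 297 K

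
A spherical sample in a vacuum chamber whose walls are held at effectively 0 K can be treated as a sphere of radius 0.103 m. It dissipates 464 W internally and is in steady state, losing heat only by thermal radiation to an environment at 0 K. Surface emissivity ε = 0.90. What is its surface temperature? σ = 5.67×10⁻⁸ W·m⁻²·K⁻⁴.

Steady state: internal power = radiated power, P = εσA T⁴.
Radiating area A = 4πr² = 0.1333 m².
T⁴ = P/(εσA) = 464/(0.90·5.67×10⁻⁸·0.1333) = 6.820×10¹⁰ K⁴.
T = (6.820×10¹⁰)^(1/4).

T ≈ 511 K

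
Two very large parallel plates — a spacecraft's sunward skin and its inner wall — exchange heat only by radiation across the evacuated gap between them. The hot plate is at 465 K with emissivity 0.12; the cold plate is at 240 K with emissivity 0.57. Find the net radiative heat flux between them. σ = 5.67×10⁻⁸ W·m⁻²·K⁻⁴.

For two infinite grey parallel plates, q = σ(T₁⁴ − T₂⁴)/(1/ε₁ + 1/ε₂ − 1).
T₁⁴ − T₂⁴ = 4.675×10¹⁰ − 3.318×10⁹ = 4.344×10¹⁰ K⁴.
1/ε₁ + 1/ε₂ − 1 = 8.333 + 1.754 − 1 = 9.088.
q = 5.67×10⁻⁸ × 4.344×10¹⁰ / 9.088.

q ≈ 271 W/m²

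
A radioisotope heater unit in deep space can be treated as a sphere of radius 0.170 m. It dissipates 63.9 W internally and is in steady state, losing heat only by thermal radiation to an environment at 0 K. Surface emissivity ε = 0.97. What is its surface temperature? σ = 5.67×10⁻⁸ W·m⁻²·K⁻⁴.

T ≈ 238 K

Steady state: internal power = radiated power, P = εσA T⁴.
Radiating area A = 4πr² = 0.3632 m².
T⁴ = P/(εσA) = 63.9/(0.97·5.67×10⁻⁸·0.3632) = 3.199×10⁹ K⁴.
T = (3.199×10⁹)^(1/4).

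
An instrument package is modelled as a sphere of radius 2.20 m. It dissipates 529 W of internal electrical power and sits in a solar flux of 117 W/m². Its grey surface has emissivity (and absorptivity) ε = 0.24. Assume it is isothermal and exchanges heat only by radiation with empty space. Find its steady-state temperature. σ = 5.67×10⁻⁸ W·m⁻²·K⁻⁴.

T ≈ 184 K

At steady state, absorbed solar power + internal power = radiated power.
Absorbed: α·S·A_cross = 0.24·117·15.21 = 427.0 W (cross-section πr²).
Total input = 427.0 + 529 = 956.0 W.
Radiated: εσ·A_surf·T⁴ with A_surf = 4πr² = 60.82 m².
T⁴ = 956.0/(0.24·5.67×10⁻⁸·60.82) = 1.155×10⁹ K⁴.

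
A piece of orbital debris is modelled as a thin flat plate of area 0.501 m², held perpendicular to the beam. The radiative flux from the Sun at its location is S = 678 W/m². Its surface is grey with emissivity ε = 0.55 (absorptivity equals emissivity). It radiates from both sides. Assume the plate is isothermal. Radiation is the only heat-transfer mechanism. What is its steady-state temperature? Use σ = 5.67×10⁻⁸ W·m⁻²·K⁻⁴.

At equilibrium, absorbed power = emitted power.
Absorbing cross-section = A = 0.5010 m²; emitting surface = 2A = 1.002 m² (ratio 2).
εS·A_cross = εσ·A_surf·T⁴  ⇒  T⁴ = S/(2σ)   (ε cancels).
T⁴ = 678/(2·5.67×10⁻⁸) = 5.979×10⁹ K⁴.
T = (5.979×10⁹)^(1/4).

T ≈ 278 K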